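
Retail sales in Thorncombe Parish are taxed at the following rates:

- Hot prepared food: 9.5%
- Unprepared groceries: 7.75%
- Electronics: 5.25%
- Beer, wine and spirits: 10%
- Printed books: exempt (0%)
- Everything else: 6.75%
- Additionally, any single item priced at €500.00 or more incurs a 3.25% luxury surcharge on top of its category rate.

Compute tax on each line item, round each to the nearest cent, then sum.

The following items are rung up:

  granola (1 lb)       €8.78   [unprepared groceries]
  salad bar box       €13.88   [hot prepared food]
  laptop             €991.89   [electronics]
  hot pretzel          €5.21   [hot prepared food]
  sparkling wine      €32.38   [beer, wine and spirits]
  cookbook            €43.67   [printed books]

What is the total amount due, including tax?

€1185.85

Granola (1 lb) €8.78: unprepared groceries → 7.75% → €0.68
Salad bar box €13.88: hot prepared food → 9.5% → €1.32
Laptop €991.89: electronics → 5.25% + 3.25% surcharge = 8.5% → €84.31
Hot pretzel €5.21: hot prepared food → 9.5% → €0.49
Sparkling wine €32.38: beer, wine and spirits → 10% → €3.24
Cookbook €43.67: printed books → 0% → €0.00
Subtotal = €1095.81; tax = €90.04; total due = €1185.85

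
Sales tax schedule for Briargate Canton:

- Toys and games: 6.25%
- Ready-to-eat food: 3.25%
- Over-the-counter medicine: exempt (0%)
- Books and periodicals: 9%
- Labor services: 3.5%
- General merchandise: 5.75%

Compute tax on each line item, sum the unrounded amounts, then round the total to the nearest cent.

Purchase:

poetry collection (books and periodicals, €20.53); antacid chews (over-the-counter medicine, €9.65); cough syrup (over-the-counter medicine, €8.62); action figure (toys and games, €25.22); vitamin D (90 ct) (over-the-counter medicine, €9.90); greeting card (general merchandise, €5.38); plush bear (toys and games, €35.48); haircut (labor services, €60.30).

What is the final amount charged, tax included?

Poetry collection €20.53: books and periodicals → 9% → €1.8477
Antacid chews €9.65: over-the-counter medicine → 0% → €0.00
Cough syrup €8.62: over-the-counter medicine → 0% → €0.00
Action figure €25.22: toys and games → 6.25% → €1.57625
Vitamin D (90 ct) €9.90: over-the-counter medicine → 0% → €0.00
Greeting card €5.38: general merchandise → 5.75% → €0.30935
Plush bear €35.48: toys and games → 6.25% → €2.2175
Haircut €60.30: labor services → 3.5% → €2.1105
Subtotal = €175.08; unrounded tax = €8.0613 → €8.06; total due = €183.14

€183.14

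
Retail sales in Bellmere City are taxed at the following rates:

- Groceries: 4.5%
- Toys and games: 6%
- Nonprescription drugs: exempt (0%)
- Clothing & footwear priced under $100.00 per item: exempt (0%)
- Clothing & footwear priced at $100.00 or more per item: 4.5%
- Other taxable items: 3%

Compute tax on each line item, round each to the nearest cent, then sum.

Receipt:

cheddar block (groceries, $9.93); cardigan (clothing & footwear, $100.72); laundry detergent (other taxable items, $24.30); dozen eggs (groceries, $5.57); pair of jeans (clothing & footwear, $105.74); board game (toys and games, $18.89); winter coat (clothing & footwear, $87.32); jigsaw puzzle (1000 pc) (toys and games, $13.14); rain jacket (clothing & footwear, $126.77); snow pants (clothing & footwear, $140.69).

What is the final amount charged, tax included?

$657.74

Cheddar block $9.93: groceries → 4.5% → $0.45
Cardigan $100.72: clothing & footwear, $100.00 or more → 4.5% → $4.53
Laundry detergent $24.30: other taxable items → 3% → $0.73
Dozen eggs $5.57: groceries → 4.5% → $0.25
Pair of jeans $105.74: clothing & footwear, $100.00 or more → 4.5% → $4.76
Board game $18.89: toys and games → 6% → $1.13
Winter coat $87.32: clothing & footwear, under $100.00 → 0% → $0.00
Jigsaw puzzle (1000 pc) $13.14: toys and games → 6% → $0.79
Rain jacket $126.77: clothing & footwear, $100.00 or more → 4.5% → $5.70
Snow pants $140.69: clothing & footwear, $100.00 or more → 4.5% → $6.33
Subtotal = $633.07; tax = $24.67; total due = $657.74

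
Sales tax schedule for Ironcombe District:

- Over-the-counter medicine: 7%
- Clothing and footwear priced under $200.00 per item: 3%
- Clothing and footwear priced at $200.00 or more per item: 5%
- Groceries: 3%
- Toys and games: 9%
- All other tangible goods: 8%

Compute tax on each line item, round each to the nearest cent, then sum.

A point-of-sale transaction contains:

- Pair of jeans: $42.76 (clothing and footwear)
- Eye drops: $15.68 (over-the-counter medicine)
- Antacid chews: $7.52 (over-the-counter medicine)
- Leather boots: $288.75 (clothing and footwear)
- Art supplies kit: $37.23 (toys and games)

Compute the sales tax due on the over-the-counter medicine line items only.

Eye drops $15.68: over-the-counter medicine → 7% → $1.10
Antacid chews $7.52: over-the-counter medicine → 7% → $0.53
Tax on over-the-counter medicine = $1.10 + $0.53 = $1.63

$1.63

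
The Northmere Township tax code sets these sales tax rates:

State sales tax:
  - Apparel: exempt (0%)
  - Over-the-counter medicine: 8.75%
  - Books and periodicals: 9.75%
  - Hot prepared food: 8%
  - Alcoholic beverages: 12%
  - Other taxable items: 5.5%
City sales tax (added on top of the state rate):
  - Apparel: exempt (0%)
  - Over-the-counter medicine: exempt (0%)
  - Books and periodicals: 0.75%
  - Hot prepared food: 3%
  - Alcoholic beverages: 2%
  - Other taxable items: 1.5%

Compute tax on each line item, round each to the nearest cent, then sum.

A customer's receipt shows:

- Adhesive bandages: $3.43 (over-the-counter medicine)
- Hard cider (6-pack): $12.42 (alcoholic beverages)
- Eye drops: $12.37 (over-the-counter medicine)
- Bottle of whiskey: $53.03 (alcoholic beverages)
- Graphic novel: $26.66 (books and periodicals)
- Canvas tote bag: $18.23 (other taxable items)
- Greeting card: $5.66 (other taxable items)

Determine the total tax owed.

$15.02

Adhesive bandages $3.43: over-the-counter medicine → 8.75% + 0% city = 8.75% → $0.30
Hard cider (6-pack) $12.42: alcoholic beverages → 12% + 2% city = 14% → $1.74
Eye drops $12.37: over-the-counter medicine → 8.75% + 0% city = 8.75% → $1.08
Bottle of whiskey $53.03: alcoholic beverages → 12% + 2% city = 14% → $7.42
Graphic novel $26.66: books and periodicals → 9.75% + 0.75% city = 10.5% → $2.80
Canvas tote bag $18.23: other taxable items → 5.5% + 1.5% city = 7% → $1.28
Greeting card $5.66: other taxable items → 5.5% + 1.5% city = 7% → $0.40
Total tax = $0.30 + $1.74 + $1.08 + $7.42 + $2.80 + $1.28 + $0.40 = $15.02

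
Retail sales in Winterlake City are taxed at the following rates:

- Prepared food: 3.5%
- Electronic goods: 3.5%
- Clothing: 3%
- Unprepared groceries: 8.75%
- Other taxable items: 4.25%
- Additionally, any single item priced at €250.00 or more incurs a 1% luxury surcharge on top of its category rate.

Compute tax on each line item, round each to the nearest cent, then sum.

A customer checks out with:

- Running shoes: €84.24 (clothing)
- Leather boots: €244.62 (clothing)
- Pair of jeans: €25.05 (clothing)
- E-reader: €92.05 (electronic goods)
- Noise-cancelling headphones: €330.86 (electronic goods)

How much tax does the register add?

€28.73

Running shoes €84.24: clothing → 3% → €2.53
Leather boots €244.62: clothing → 3% → €7.34
Pair of jeans €25.05: clothing → 3% → €0.75
E-reader €92.05: electronic goods → 3.5% → €3.22
Noise-cancelling headphones €330.86: electronic goods → 3.5% + 1% surcharge = 4.5% → €14.89
Total tax = €2.53 + €7.34 + €0.75 + €3.22 + €14.89 = €28.73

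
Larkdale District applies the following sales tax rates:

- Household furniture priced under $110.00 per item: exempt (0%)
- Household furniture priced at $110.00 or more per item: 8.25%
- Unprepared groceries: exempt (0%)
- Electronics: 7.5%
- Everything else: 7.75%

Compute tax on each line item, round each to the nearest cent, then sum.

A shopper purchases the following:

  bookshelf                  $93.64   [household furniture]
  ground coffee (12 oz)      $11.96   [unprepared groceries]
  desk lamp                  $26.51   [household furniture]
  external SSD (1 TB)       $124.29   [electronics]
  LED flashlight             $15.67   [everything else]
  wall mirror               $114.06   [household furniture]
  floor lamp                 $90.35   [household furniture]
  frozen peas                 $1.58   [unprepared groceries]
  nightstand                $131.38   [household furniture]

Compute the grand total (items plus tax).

Bookshelf $93.64: household furniture, under $110.00 → 0% → $0.00
Ground coffee (12 oz) $11.96: unprepared groceries → 0% → $0.00
Desk lamp $26.51: household furniture, under $110.00 → 0% → $0.00
External SSD (1 TB) $124.29: electronics → 7.5% → $9.32
LED flashlight $15.67: everything else → 7.75% → $1.21
Wall mirror $114.06: household furniture, $110.00 or more → 8.25% → $9.41
Floor lamp $90.35: household furniture, under $110.00 → 0% → $0.00
Frozen peas $1.58: unprepared groceries → 0% → $0.00
Nightstand $131.38: household furniture, $110.00 or more → 8.25% → $10.84
Subtotal = $609.44; tax = $30.78; total due = $640.22

$640.22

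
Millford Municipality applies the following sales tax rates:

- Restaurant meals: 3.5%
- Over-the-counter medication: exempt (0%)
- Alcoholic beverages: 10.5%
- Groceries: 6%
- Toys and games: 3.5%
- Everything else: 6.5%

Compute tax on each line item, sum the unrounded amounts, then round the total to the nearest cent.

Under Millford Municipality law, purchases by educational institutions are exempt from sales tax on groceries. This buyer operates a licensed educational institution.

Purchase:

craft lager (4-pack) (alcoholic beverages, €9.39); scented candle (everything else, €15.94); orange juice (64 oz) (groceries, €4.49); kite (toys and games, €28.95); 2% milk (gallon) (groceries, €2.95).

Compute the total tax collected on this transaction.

€3.04

Craft lager (4-pack) €9.39: alcoholic beverages → 10.5% → €0.98595
Scented candle €15.94: everything else → 6.5% → €1.0361
Orange juice (64 oz) €4.49: groceries, buyer-exempt → 0% → €0.00
Kite €28.95: toys and games → 3.5% → €1.01325
2% milk (gallon) €2.95: groceries, buyer-exempt → 0% → €0.00
Unrounded tax sum = €3.0353 → €3.04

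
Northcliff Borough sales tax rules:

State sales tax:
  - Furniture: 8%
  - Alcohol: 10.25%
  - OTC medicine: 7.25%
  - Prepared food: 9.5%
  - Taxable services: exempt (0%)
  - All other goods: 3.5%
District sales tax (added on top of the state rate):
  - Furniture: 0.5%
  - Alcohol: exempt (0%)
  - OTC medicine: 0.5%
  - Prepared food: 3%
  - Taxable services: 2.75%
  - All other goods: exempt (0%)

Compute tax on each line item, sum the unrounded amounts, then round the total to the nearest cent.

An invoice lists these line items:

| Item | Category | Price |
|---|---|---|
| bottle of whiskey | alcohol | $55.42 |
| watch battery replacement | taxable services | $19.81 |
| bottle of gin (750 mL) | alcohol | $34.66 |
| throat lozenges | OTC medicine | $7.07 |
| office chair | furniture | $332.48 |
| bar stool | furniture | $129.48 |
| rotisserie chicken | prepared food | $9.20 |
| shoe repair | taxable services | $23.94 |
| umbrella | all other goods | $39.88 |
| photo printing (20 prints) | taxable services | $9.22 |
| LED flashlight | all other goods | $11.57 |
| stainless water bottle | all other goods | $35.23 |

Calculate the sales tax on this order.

$54.69

Bottle of whiskey $55.42: alcohol → 10.25% + 0% district = 10.25% → $5.68055
Watch battery replacement $19.81: taxable services → 0% + 2.75% district = 2.75% → $0.544775
Bottle of gin (750 mL) $34.66: alcohol → 10.25% + 0% district = 10.25% → $3.55265
Throat lozenges $7.07: OTC medicine → 7.25% + 0.5% district = 7.75% → $0.547925
Office chair $332.48: furniture → 8% + 0.5% district = 8.5% → $28.2608
Bar stool $129.48: furniture → 8% + 0.5% district = 8.5% → $11.0058
Rotisserie chicken $9.20: prepared food → 9.5% + 3% district = 12.5% → $1.15
Shoe repair $23.94: taxable services → 0% + 2.75% district = 2.75% → $0.65835
Umbrella $39.88: all other goods → 3.5% + 0% district = 3.5% → $1.3958
Photo printing (20 prints) $9.22: taxable services → 0% + 2.75% district = 2.75% → $0.25355
LED flashlight $11.57: all other goods → 3.5% + 0% district = 3.5% → $0.40495
Stainless water bottle $35.23: all other goods → 3.5% + 0% district = 3.5% → $1.23305
Unrounded tax sum = $54.6882 → $54.69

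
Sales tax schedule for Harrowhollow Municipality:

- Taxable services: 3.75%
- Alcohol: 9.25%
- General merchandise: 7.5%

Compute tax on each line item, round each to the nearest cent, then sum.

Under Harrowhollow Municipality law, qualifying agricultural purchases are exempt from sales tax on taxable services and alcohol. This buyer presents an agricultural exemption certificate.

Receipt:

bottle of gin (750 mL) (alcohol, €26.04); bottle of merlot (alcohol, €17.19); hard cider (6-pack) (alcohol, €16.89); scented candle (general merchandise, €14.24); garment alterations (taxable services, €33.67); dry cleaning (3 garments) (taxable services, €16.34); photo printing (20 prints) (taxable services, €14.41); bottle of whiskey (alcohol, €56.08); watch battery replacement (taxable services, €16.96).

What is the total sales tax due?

Bottle of gin (750 mL) €26.04: alcohol, buyer-exempt → 0% → €0.00
Bottle of merlot €17.19: alcohol, buyer-exempt → 0% → €0.00
Hard cider (6-pack) €16.89: alcohol, buyer-exempt → 0% → €0.00
Scented candle €14.24: general merchandise → 7.5% → €1.07
Garment alterations €33.67: taxable services, buyer-exempt → 0% → €0.00
Dry cleaning (3 garments) €16.34: taxable services, buyer-exempt → 0% → €0.00
Photo printing (20 prints) €14.41: taxable services, buyer-exempt → 0% → €0.00
Bottle of whiskey €56.08: alcohol, buyer-exempt → 0% → €0.00
Watch battery replacement €16.96: taxable services, buyer-exempt → 0% → €0.00
Total tax = €1.07

€1.07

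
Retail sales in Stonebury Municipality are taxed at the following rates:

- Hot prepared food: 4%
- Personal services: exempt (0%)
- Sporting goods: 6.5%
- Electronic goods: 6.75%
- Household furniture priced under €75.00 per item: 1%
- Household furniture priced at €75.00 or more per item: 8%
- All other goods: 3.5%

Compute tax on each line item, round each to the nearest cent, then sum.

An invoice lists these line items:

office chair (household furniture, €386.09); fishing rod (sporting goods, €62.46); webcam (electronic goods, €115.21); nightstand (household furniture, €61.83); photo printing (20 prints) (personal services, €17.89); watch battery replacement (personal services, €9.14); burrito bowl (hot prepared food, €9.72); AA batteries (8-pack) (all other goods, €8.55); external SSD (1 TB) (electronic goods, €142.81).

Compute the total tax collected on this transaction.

€53.68

Office chair €386.09: household furniture, €75.00 or more → 8% → €30.89
Fishing rod €62.46: sporting goods → 6.5% → €4.06
Webcam €115.21: electronic goods → 6.75% → €7.78
Nightstand €61.83: household furniture, under €75.00 → 1% → €0.62
Photo printing (20 prints) €17.89: personal services → 0% → €0.00
Watch battery replacement €9.14: personal services → 0% → €0.00
Burrito bowl €9.72: hot prepared food → 4% → €0.39
AA batteries (8-pack) €8.55: all other goods → 3.5% → €0.30
External SSD (1 TB) €142.81: electronic goods → 6.75% → €9.64
Total tax = €30.89 + €4.06 + €7.78 + €0.62 + €0.39 + €0.30 + €9.64 = €53.68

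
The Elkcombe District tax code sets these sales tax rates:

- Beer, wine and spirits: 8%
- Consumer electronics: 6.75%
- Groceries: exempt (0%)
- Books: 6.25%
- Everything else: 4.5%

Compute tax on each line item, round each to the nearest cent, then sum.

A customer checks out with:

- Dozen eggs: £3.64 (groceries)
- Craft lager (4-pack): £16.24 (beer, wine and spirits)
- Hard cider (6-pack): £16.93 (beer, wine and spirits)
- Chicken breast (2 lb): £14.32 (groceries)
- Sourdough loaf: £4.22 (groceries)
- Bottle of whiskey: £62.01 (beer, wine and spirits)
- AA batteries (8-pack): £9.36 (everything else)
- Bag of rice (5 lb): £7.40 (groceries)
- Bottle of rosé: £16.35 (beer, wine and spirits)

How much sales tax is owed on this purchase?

£9.34

Dozen eggs £3.64: groceries → 0% → £0.00
Craft lager (4-pack) £16.24: beer, wine and spirits → 8% → £1.30
Hard cider (6-pack) £16.93: beer, wine and spirits → 8% → £1.35
Chicken breast (2 lb) £14.32: groceries → 0% → £0.00
Sourdough loaf £4.22: groceries → 0% → £0.00
Bottle of whiskey £62.01: beer, wine and spirits → 8% → £4.96
AA batteries (8-pack) £9.36: everything else → 4.5% → £0.42
Bag of rice (5 lb) £7.40: groceries → 0% → £0.00
Bottle of rosé £16.35: beer, wine and spirits → 8% → £1.31
Total tax = £1.30 + £1.35 + £4.96 + £0.42 + £1.31 = £9.34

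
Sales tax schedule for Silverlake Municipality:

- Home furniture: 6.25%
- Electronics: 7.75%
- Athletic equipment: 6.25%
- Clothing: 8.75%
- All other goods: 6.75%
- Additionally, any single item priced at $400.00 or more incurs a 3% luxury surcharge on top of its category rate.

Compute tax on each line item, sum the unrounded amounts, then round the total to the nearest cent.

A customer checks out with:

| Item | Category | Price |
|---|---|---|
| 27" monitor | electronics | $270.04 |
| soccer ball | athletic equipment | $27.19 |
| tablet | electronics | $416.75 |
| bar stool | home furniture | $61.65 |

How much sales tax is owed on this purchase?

$71.28

27" monitor $270.04: electronics → 7.75% → $20.9281
Soccer ball $27.19: athletic equipment → 6.25% → $1.699375
Tablet $416.75: electronics → 7.75% + 3% surcharge = 10.75% → $44.800625
Bar stool $61.65: home furniture → 6.25% → $3.853125
Unrounded tax sum = $71.281225 → $71.28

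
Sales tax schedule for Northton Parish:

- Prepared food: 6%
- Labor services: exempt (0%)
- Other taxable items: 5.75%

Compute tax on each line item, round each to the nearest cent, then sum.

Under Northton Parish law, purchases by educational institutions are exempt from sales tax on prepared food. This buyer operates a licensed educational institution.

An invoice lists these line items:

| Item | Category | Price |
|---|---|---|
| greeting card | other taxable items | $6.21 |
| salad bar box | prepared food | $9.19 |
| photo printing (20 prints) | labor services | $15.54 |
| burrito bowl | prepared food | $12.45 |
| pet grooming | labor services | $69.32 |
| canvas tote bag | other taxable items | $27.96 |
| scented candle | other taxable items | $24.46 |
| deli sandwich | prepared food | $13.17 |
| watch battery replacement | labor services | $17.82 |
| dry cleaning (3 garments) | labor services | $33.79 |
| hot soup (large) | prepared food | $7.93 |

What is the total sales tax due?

$3.38

Greeting card $6.21: other taxable items → 5.75% → $0.36
Salad bar box $9.19: prepared food, buyer-exempt → 0% → $0.00
Photo printing (20 prints) $15.54: labor services → 0% → $0.00
Burrito bowl $12.45: prepared food, buyer-exempt → 0% → $0.00
Pet grooming $69.32: labor services → 0% → $0.00
Canvas tote bag $27.96: other taxable items → 5.75% → $1.61
Scented candle $24.46: other taxable items → 5.75% → $1.41
Deli sandwich $13.17: prepared food, buyer-exempt → 0% → $0.00
Watch battery replacement $17.82: labor services → 0% → $0.00
Dry cleaning (3 garments) $33.79: labor services → 0% → $0.00
Hot soup (large) $7.93: prepared food, buyer-exempt → 0% → $0.00
Total tax = $0.36 + $1.61 + $1.41 = $3.38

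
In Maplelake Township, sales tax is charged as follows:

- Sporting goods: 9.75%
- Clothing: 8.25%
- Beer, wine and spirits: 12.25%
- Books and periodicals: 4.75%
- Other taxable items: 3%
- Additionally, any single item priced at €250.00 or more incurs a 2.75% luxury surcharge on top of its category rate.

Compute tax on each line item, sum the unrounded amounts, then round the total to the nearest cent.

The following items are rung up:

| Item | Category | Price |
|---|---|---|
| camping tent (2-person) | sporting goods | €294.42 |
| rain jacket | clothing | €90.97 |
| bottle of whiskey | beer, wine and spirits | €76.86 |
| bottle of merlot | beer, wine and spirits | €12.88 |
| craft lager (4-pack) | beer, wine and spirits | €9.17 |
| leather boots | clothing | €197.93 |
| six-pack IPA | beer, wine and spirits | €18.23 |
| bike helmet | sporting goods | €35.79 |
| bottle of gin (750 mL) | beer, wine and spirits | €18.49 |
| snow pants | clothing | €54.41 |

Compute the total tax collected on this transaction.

€85.23

Camping tent (2-person) €294.42: sporting goods → 9.75% + 2.75% surcharge = 12.5% → €36.8025
Rain jacket €90.97: clothing → 8.25% → €7.505025
Bottle of whiskey €76.86: beer, wine and spirits → 12.25% → €9.41535
Bottle of merlot €12.88: beer, wine and spirits → 12.25% → €1.5778
Craft lager (4-pack) €9.17: beer, wine and spirits → 12.25% → €1.123325
Leather boots €197.93: clothing → 8.25% → €16.329225
Six-pack IPA €18.23: beer, wine and spirits → 12.25% → €2.233175
Bike helmet €35.79: sporting goods → 9.75% → €3.489525
Bottle of gin (750 mL) €18.49: beer, wine and spirits → 12.25% → €2.265025
Snow pants €54.41: clothing → 8.25% → €4.488825
Unrounded tax sum = €85.229775 → €85.23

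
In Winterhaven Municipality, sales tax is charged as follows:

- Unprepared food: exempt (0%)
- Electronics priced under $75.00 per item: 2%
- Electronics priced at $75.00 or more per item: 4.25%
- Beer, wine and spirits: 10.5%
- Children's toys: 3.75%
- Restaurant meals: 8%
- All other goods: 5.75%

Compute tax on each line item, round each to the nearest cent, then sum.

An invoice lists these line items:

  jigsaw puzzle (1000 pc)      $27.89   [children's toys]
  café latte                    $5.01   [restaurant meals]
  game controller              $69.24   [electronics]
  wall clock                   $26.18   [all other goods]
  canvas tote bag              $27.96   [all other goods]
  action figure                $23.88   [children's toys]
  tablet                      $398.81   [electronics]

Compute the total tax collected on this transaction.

$23.80

Jigsaw puzzle (1000 pc) $27.89: children's toys → 3.75% → $1.05
Café latte $5.01: restaurant meals → 8% → $0.40
Game controller $69.24: electronics, under $75.00 → 2% → $1.38
Wall clock $26.18: all other goods → 5.75% → $1.51
Canvas tote bag $27.96: all other goods → 5.75% → $1.61
Action figure $23.88: children's toys → 3.75% → $0.90
Tablet $398.81: electronics, $75.00 or more → 4.25% → $16.95
Total tax = $1.05 + $0.40 + $1.38 + $1.51 + $1.61 + $0.90 + $16.95 = $23.80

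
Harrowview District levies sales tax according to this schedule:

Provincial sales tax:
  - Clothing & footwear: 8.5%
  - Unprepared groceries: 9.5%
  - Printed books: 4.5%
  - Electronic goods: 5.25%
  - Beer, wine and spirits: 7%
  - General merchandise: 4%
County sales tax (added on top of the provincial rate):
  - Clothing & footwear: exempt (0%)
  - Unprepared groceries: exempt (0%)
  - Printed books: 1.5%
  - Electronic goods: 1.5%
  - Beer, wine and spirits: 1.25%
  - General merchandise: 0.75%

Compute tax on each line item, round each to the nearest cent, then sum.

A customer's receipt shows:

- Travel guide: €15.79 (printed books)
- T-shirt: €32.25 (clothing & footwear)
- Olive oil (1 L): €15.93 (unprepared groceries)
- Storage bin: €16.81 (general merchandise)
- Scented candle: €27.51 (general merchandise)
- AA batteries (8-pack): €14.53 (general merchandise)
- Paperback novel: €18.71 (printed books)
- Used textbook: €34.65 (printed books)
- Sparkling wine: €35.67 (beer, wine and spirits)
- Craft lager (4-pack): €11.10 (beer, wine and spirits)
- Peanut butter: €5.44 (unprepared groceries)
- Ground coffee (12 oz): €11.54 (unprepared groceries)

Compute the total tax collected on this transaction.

€16.68

Travel guide €15.79: printed books → 4.5% + 1.5% county = 6% → €0.95
T-shirt €32.25: clothing & footwear → 8.5% + 0% county = 8.5% → €2.74
Olive oil (1 L) €15.93: unprepared groceries → 9.5% + 0% county = 9.5% → €1.51
Storage bin €16.81: general merchandise → 4% + 0.75% county = 4.75% → €0.80
Scented candle €27.51: general merchandise → 4% + 0.75% county = 4.75% → €1.31
AA batteries (8-pack) €14.53: general merchandise → 4% + 0.75% county = 4.75% → €0.69
Paperback novel €18.71: printed books → 4.5% + 1.5% county = 6% → €1.12
Used textbook €34.65: printed books → 4.5% + 1.5% county = 6% → €2.08
Sparkling wine €35.67: beer, wine and spirits → 7% + 1.25% county = 8.25% → €2.94
Craft lager (4-pack) €11.10: beer, wine and spirits → 7% + 1.25% county = 8.25% → €0.92
Peanut butter €5.44: unprepared groceries → 9.5% + 0% county = 9.5% → €0.52
Ground coffee (12 oz) €11.54: unprepared groceries → 9.5% + 0% county = 9.5% → €1.10
Total tax = €0.95 + €2.74 + €1.51 + €0.80 + €1.31 + €0.69 + €1.12 + €2.08 + €2.94 + €0.92 + €0.52 + €1.10 = €16.68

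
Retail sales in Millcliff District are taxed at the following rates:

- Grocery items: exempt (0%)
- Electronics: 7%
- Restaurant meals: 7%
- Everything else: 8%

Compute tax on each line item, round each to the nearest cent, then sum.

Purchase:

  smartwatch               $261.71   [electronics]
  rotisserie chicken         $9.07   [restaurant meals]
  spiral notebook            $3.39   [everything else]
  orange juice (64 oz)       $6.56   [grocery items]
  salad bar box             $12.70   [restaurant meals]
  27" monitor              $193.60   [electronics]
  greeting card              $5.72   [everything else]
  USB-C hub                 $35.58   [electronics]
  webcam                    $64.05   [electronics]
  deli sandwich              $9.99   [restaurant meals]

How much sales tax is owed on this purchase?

Smartwatch $261.71: electronics → 7% → $18.32
Rotisserie chicken $9.07: restaurant meals → 7% → $0.63
Spiral notebook $3.39: everything else → 8% → $0.27
Orange juice (64 oz) $6.56: grocery items → 0% → $0.00
Salad bar box $12.70: restaurant meals → 7% → $0.89
27" monitor $193.60: electronics → 7% → $13.55
Greeting card $5.72: everything else → 8% → $0.46
USB-C hub $35.58: electronics → 7% → $2.49
Webcam $64.05: electronics → 7% → $4.48
Deli sandwich $9.99: restaurant meals → 7% → $0.70
Total tax = $18.32 + $0.63 + $0.27 + $0.89 + $13.55 + $0.46 + $2.49 + $4.48 + $0.70 = $41.79

$41.79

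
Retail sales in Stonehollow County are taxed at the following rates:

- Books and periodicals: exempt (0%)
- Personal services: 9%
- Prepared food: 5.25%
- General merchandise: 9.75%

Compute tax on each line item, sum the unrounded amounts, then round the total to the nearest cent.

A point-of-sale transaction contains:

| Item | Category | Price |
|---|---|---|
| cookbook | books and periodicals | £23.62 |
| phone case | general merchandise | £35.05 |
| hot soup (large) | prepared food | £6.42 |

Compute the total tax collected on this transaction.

Cookbook £23.62: books and periodicals → 0% → £0.00
Phone case £35.05: general merchandise → 9.75% → £3.417375
Hot soup (large) £6.42: prepared food → 5.25% → £0.33705
Unrounded tax sum = £3.754425 → £3.75

£3.75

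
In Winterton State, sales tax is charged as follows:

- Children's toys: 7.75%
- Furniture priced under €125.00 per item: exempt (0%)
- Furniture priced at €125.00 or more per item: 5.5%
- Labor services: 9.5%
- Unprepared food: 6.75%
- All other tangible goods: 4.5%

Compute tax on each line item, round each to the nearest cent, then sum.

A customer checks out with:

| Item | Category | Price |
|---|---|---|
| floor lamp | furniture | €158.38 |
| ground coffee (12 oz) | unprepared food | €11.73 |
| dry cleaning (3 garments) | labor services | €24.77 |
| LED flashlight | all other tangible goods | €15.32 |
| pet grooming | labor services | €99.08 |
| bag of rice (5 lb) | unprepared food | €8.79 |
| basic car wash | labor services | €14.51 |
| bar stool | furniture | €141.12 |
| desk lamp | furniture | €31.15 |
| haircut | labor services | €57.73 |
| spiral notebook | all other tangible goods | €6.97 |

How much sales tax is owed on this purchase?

€37.47

Floor lamp €158.38: furniture, €125.00 or more → 5.5% → €8.71
Ground coffee (12 oz) €11.73: unprepared food → 6.75% → €0.79
Dry cleaning (3 garments) €24.77: labor services → 9.5% → €2.35
LED flashlight €15.32: all other tangible goods → 4.5% → €0.69
Pet grooming €99.08: labor services → 9.5% → €9.41
Bag of rice (5 lb) €8.79: unprepared food → 6.75% → €0.59
Basic car wash €14.51: labor services → 9.5% → €1.38
Bar stool €141.12: furniture, €125.00 or more → 5.5% → €7.76
Desk lamp €31.15: furniture, under €125.00 → 0% → €0.00
Haircut €57.73: labor services → 9.5% → €5.48
Spiral notebook €6.97: all other tangible goods → 4.5% → €0.31
Total tax = €8.71 + €0.79 + €2.35 + €0.69 + €9.41 + €0.59 + €1.38 + €7.76 + €5.48 + €0.31 = €37.47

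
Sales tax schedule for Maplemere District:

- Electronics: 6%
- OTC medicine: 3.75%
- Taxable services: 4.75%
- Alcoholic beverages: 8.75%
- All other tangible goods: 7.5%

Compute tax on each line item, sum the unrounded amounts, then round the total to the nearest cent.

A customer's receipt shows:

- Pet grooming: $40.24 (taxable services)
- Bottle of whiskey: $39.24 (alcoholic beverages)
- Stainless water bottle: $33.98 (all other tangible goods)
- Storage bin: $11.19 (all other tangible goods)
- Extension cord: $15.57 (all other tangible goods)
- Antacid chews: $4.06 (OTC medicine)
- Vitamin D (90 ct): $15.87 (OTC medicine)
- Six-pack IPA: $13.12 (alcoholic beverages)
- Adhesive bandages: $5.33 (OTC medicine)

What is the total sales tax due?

Pet grooming $40.24: taxable services → 4.75% → $1.9114
Bottle of whiskey $39.24: alcoholic beverages → 8.75% → $3.4335
Stainless water bottle $33.98: all other tangible goods → 7.5% → $2.5485
Storage bin $11.19: all other tangible goods → 7.5% → $0.83925
Extension cord $15.57: all other tangible goods → 7.5% → $1.16775
Antacid chews $4.06: OTC medicine → 3.75% → $0.15225
Vitamin D (90 ct) $15.87: OTC medicine → 3.75% → $0.595125
Six-pack IPA $13.12: alcoholic beverages → 8.75% → $1.148
Adhesive bandages $5.33: OTC medicine → 3.75% → $0.199875
Unrounded tax sum = $11.99565 → $12.00

$12.00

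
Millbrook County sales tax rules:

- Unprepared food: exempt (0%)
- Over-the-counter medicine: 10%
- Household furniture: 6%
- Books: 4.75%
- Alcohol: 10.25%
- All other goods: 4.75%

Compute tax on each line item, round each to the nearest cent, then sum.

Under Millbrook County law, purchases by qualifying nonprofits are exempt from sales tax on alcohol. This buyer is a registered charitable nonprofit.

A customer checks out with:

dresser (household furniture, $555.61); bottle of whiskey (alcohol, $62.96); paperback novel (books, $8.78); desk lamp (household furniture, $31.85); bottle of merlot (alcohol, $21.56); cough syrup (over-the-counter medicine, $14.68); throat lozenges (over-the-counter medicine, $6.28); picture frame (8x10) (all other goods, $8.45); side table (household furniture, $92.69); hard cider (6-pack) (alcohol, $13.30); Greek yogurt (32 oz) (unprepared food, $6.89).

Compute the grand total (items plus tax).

$866.78

Dresser $555.61: household furniture → 6% → $33.34
Bottle of whiskey $62.96: alcohol, buyer-exempt → 0% → $0.00
Paperback novel $8.78: books → 4.75% → $0.42
Desk lamp $31.85: household furniture → 6% → $1.91
Bottle of merlot $21.56: alcohol, buyer-exempt → 0% → $0.00
Cough syrup $14.68: over-the-counter medicine → 10% → $1.47
Throat lozenges $6.28: over-the-counter medicine → 10% → $0.63
Picture frame (8x10) $8.45: all other goods → 4.75% → $0.40
Side table $92.69: household furniture → 6% → $5.56
Hard cider (6-pack) $13.30: alcohol, buyer-exempt → 0% → $0.00
Greek yogurt (32 oz) $6.89: unprepared food → 0% → $0.00
Subtotal = $823.05; tax = $43.73; total due = $866.78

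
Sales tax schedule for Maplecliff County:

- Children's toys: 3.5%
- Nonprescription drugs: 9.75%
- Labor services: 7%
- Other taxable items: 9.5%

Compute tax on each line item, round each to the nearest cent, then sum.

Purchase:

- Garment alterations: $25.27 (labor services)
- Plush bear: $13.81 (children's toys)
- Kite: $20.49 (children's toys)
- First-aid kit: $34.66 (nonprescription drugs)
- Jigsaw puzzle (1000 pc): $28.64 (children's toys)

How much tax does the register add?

Garment alterations $25.27: labor services → 7% → $1.77
Plush bear $13.81: children's toys → 3.5% → $0.48
Kite $20.49: children's toys → 3.5% → $0.72
First-aid kit $34.66: nonprescription drugs → 9.75% → $3.38
Jigsaw puzzle (1000 pc) $28.64: children's toys → 3.5% → $1.00
Total tax = $1.77 + $0.48 + $0.72 + $3.38 + $1.00 = $7.35

$7.35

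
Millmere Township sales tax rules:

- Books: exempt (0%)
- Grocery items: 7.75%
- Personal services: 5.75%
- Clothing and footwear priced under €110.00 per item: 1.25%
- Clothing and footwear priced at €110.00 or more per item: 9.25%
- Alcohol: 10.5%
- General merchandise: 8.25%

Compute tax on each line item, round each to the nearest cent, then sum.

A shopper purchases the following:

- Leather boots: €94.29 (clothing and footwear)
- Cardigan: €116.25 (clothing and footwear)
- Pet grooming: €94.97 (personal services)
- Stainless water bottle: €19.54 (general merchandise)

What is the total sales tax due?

€19.00

Leather boots €94.29: clothing and footwear, under €110.00 → 1.25% → €1.18
Cardigan €116.25: clothing and footwear, €110.00 or more → 9.25% → €10.75
Pet grooming €94.97: personal services → 5.75% → €5.46
Stainless water bottle €19.54: general merchandise → 8.25% → €1.61
Total tax = €1.18 + €10.75 + €5.46 + €1.61 = €19.00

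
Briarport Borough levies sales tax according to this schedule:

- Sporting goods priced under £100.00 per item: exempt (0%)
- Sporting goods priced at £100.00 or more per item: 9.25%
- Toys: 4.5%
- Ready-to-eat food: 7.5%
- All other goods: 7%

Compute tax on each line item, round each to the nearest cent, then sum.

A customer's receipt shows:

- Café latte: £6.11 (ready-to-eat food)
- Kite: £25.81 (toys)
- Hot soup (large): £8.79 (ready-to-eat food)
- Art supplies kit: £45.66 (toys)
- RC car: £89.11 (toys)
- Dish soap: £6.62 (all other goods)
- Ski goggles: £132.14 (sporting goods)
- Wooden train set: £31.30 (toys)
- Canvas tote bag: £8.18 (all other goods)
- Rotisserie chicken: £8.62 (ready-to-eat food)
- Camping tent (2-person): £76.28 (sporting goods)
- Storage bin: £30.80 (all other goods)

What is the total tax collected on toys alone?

£8.63

Kite £25.81: toys → 4.5% → £1.16
Art supplies kit £45.66: toys → 4.5% → £2.05
RC car £89.11: toys → 4.5% → £4.01
Wooden train set £31.30: toys → 4.5% → £1.41
Tax on toys = £1.16 + £2.05 + £4.01 + £1.41 = £8.63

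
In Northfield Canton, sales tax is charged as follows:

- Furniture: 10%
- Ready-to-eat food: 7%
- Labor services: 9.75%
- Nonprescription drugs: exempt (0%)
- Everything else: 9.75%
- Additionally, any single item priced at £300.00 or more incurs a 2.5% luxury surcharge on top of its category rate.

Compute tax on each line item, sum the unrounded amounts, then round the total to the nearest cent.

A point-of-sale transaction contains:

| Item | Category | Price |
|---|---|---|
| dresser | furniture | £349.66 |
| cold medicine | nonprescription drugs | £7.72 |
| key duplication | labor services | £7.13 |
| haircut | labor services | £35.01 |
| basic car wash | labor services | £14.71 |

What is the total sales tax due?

Dresser £349.66: furniture → 10% + 2.5% surcharge = 12.5% → £43.7075
Cold medicine £7.72: nonprescription drugs → 0% → £0.00
Key duplication £7.13: labor services → 9.75% → £0.695175
Haircut £35.01: labor services → 9.75% → £3.413475
Basic car wash £14.71: labor services → 9.75% → £1.434225
Unrounded tax sum = £49.250375 → £49.25

£49.25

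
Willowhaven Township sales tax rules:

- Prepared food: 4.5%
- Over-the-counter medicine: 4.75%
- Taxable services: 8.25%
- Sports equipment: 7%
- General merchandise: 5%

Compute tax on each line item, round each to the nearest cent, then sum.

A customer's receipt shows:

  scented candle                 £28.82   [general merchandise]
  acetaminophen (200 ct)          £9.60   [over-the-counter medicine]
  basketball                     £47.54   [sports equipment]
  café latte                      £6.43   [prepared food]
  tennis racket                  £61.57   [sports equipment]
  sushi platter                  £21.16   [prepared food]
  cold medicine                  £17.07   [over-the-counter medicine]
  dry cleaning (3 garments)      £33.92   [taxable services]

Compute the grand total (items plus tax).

£240.50

Scented candle £28.82: general merchandise → 5% → £1.44
Acetaminophen (200 ct) £9.60: over-the-counter medicine → 4.75% → £0.46
Basketball £47.54: sports equipment → 7% → £3.33
Café latte £6.43: prepared food → 4.5% → £0.29
Tennis racket £61.57: sports equipment → 7% → £4.31
Sushi platter £21.16: prepared food → 4.5% → £0.95
Cold medicine £17.07: over-the-counter medicine → 4.75% → £0.81
Dry cleaning (3 garments) £33.92: taxable services → 8.25% → £2.80
Subtotal = £226.11; tax = £14.39; total due = £240.50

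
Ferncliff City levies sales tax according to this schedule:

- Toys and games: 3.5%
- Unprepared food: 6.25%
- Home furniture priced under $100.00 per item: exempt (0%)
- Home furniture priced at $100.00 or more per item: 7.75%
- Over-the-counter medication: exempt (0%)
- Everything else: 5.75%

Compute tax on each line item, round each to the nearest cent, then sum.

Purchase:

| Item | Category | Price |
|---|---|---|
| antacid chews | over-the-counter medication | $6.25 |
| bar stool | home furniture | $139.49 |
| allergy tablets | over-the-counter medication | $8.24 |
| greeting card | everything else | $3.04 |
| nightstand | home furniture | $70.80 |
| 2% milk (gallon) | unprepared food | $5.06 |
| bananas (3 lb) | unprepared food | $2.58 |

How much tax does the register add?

$11.46

Antacid chews $6.25: over-the-counter medication → 0% → $0.00
Bar stool $139.49: home furniture, $100.00 or more → 7.75% → $10.81
Allergy tablets $8.24: over-the-counter medication → 0% → $0.00
Greeting card $3.04: everything else → 5.75% → $0.17
Nightstand $70.80: home furniture, under $100.00 → 0% → $0.00
2% milk (gallon) $5.06: unprepared food → 6.25% → $0.32
Bananas (3 lb) $2.58: unprepared food → 6.25% → $0.16
Total tax = $10.81 + $0.17 + $0.32 + $0.16 = $11.46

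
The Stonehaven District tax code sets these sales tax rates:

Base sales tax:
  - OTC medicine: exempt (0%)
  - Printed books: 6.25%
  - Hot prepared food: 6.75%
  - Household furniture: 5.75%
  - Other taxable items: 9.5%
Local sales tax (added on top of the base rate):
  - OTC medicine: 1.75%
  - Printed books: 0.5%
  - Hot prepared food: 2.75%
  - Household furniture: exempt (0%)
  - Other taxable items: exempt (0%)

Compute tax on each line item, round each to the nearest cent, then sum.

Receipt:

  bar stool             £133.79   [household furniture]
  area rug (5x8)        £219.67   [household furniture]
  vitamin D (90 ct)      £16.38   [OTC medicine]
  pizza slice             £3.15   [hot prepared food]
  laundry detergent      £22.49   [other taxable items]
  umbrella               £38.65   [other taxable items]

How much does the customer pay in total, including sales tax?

£460.85

Bar stool £133.79: household furniture → 5.75% + 0% local = 5.75% → £7.69
Area rug (5x8) £219.67: household furniture → 5.75% + 0% local = 5.75% → £12.63
Vitamin D (90 ct) £16.38: OTC medicine → 0% + 1.75% local = 1.75% → £0.29
Pizza slice £3.15: hot prepared food → 6.75% + 2.75% local = 9.5% → £0.30
Laundry detergent £22.49: other taxable items → 9.5% + 0% local = 9.5% → £2.14
Umbrella £38.65: other taxable items → 9.5% + 0% local = 9.5% → £3.67
Subtotal = £434.13; tax = £26.72; total due = £460.85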